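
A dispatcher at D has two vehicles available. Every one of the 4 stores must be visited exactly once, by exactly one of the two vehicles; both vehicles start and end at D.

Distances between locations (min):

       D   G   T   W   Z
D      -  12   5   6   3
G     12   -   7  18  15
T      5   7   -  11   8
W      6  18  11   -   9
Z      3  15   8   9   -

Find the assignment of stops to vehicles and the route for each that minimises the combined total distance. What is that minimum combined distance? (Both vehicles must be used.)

Try each way of splitting the stops between the two vehicles (each non-empty) and, for each split, find the best tour for each vehicle:
  {G} + {T, W, Z}: 24 + 28 = 52
  {T} + {G, W, Z}: 10 + 42 = 52
  {G, T} + {W, Z}: 24 + 18 = 42
  {W} + {G, T, Z}: 12 + 30 = 42
  {G, W} + {T, Z}: 36 + 16 = 52
  {T, W} + {G, Z}: 22 + 30 = 52
  … (7 splits in total)
Best: vehicle 1 D → G → T → D = 24; vehicle 2 D → W → Z → D = 18; combined 42.

42 min — the smallest possible combined total.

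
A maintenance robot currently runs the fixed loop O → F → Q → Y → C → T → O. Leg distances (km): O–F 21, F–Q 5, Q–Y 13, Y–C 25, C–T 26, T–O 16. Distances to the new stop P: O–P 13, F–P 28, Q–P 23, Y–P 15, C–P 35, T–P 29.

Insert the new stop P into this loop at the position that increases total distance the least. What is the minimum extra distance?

Minimum extra distance: 20 km, inserting P between O and F.

Insertion cost between consecutive stops i–j is d(i,P) + d(P,j) − d(i,j):
  between O and F: 13 + 28 − 21 = 20
  between F and Q: 28 + 23 − 5 = 46
  between Q and Y: 23 + 15 − 13 = 25
  between Y and C: 15 + 35 − 25 = 25
  between C and T: 35 + 29 − 26 = 38
  between T and O: 29 + 13 − 16 = 26
Cheapest insertion is between O and F, adding 20.
New total = 106 + 20 = 126.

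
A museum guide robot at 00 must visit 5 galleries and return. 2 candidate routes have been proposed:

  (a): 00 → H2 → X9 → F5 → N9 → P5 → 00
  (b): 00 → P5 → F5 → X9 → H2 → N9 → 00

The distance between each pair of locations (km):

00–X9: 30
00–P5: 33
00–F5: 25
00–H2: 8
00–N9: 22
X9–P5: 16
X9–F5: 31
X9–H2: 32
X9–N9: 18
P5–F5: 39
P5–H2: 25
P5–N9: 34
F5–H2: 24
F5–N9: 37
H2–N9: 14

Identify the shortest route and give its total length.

(a): 8 + 32 + 31 + 37 + 34 + 33 = 175
(b): 33 + 39 + 31 + 32 + 14 + 22 = 171

Shortest is (b), total 171 km.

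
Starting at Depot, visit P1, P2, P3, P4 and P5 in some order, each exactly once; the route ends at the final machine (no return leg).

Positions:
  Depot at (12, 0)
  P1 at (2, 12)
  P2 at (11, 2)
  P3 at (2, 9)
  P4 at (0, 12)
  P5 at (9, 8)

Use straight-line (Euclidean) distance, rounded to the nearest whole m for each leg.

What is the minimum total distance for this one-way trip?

Shortest open route: 20 m.

There are 5! = 120 possible orderings.
Depot→P1→P2→P3→P4→P5: 16+13+11+4+10 = 54
Depot→P1→P2→P3→P5→P4: 16+13+11+7+10 = 57
Depot→P1→P2→P4→P3→P5: 16+13+15+4+7 = 55
Depot→P1→P2→P4→P5→P3: 16+13+15+10+7 = 61
Depot→P1→P2→P5→P3→P4: 16+13+6+7+4 = 46
Depot→P1→P2→P5→P4→P3: 16+13+6+10+4 = 49
Depot→P1→P3→P2→P4→P5: 16+3+11+15+10 = 55
Depot→P1→P3→P2→P5→P4: 16+3+11+6+10 = 46
Depot→P1→P3→P4→P2→P5: 16+3+4+15+6 = 44
Depot→P1→P3→P4→P5→P2: 16+3+4+10+6 = 39
Depot→P1→P3→P5→P2→P4: 16+3+7+6+15 = 47
Depot→P1→P3→P5→P4→P2: 16+3+7+10+15 = 51
Depot→P1→P4→P2→P3→P5: 16+2+15+11+7 = 51
Depot→P1→P4→P2→P5→P3: 16+2+15+6+7 = 46
… (106 more)
Depot→P2→P5→P3→P1→P4: 2+6+7+3+2 = 20  ← best
The minimum is 20.
One shortest path: Depot → P2 → P5 → P3 → P1 → P4.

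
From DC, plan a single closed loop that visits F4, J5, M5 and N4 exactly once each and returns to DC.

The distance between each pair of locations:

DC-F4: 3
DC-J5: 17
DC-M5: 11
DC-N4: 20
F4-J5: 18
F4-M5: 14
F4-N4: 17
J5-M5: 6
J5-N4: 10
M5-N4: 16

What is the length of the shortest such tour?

Minimum total distance: 47.

There are 12 distinct closed tours to check (reversals are equivalent).
DC→F4→J5→M5→N4→DC: 3+18+6+16+20 = 63
DC→F4→J5→N4→M5→DC: 3+18+10+16+11 = 58
DC→F4→M5→J5→N4→DC: 3+14+6+10+20 = 53
DC→F4→M5→N4→J5→DC: 3+14+16+10+17 = 60
DC→F4→N4→J5→M5→DC: 3+17+10+6+11 = 47
DC→F4→N4→M5→J5→DC: 3+17+16+6+17 = 59
DC→J5→F4→M5→N4→DC: 17+18+14+16+20 = 85
DC→J5→F4→N4→M5→DC: 17+18+17+16+11 = 79
DC→J5→M5→F4→N4→DC: 17+6+14+17+20 = 74
DC→J5→N4→F4→M5→DC: 17+10+17+14+11 = 69
DC→M5→F4→J5→N4→DC: 11+14+18+10+20 = 73
DC→M5→J5→F4→N4→DC: 11+6+18+17+20 = 72
The minimum is 47.
One optimal route: DC → F4 → N4 → J5 → M5 → DC (or its reverse).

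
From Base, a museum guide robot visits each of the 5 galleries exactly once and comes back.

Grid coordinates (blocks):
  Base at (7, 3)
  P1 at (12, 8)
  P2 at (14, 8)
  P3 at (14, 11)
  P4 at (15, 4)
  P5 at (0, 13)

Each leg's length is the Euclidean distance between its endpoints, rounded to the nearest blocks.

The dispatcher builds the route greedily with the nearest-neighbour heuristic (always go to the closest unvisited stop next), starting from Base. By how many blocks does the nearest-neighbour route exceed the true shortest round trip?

The nearest-neighbour route is 4 blocks longer than optimal.

Base: P1=7, P4=8, P2=9, P3=11, P5=12 ⇒ P1
P1: P2=2, P3=4, P4=5, P5=13 ⇒ P2
P2: P3=3, P4=4, P5=15 ⇒ P3
P3: P4=7, P5=14 ⇒ P4
P4: P5=17 ⇒ P5
NN route Base → P1 → P2 → P3 → P4 → P5 → Base costs 48.
Optimal: Base → P4 → P1 → P2 → P3 → P5 → Base costs 44 (by enumerating all 60 distinct tours).
Excess = 48 − 44 = 4.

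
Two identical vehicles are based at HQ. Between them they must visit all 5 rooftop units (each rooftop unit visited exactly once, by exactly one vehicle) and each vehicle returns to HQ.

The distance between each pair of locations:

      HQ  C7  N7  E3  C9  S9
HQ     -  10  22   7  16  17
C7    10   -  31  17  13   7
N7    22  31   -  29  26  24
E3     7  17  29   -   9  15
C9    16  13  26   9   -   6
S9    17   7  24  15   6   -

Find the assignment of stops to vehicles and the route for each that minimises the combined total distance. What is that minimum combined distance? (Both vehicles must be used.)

Minimum combined distance: 83.

Check every non-empty split of the stops between the two vehicles; for each half take its own optimal tour:
  {C7} + {N7, E3, C9, S9}: 20 + 68 = 88
  {N7} + {C7, E3, C9, S9}: 44 + 39 = 83
  {C7, N7} + {E3, C9, S9}: 63 + 39 = 102
  {E3} + {C7, N7, C9, S9}: 14 + 71 = 85
  {C7, E3} + {N7, C9, S9}: 34 + 68 = 102
  {N7, E3} + {C7, C9, S9}: 58 + 39 = 97
  … (15 splits in total)
Best: vehicle 1 HQ → N7 → HQ = 44; vehicle 2 HQ → C7 → S9 → C9 → E3 → HQ = 39; combined 83.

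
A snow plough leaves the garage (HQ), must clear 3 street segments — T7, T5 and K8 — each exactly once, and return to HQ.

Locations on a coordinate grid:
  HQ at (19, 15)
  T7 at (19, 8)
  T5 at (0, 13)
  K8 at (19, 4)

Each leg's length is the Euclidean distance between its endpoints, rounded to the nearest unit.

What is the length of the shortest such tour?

Shortest round trip = 51.

There are 3 distinct closed tours to check (reversals are equivalent).
HQ-T7-T5-K8-HQ: 7+20+21+11 = 59
HQ-T7-K8-T5-HQ: 7+4+21+19 = 51
HQ-T5-T7-K8-HQ: 19+20+4+11 = 54
The minimum is 51.
One optimal route: HQ → T7 → K8 → T5 → HQ (or its reverse).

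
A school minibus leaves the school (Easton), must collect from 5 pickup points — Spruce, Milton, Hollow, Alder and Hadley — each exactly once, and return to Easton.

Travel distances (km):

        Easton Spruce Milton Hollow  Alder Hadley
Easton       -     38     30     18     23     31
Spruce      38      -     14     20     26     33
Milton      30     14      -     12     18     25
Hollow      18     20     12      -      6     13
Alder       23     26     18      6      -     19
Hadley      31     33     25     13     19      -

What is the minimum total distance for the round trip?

Shortest round trip = 119 km.

Easton → Spruce → Milton → Hollow → Alder → Hadley → Easton: 38+14+12+6+19+31 = 120
Easton → Spruce → Milton → Hollow → Hadley → Alder → Easton: 38+14+12+13+19+23 = 119
Easton → Spruce → Milton → Alder → Hollow → Hadley → Easton: 38+14+18+6+13+31 = 120
Easton → Spruce → Milton → Alder → Hadley → Hollow → Easton: 38+14+18+19+13+18 = 120
Easton → Spruce → Milton → Hadley → Hollow → Alder → Easton: 38+14+25+13+6+23 = 119
Easton → Spruce → Milton → Hadley → Alder → Hollow → Easton: 38+14+25+19+6+18 = 120
Easton → Spruce → Hollow → Milton → Alder → Hadley → Easton: 38+20+12+18+19+31 = 138
Easton → Spruce → Hollow → Milton → Hadley → Alder → Easton: 38+20+12+25+19+23 = 137
Easton → Spruce → Hollow → Alder → Milton → Hadley → Easton: 38+20+6+18+25+31 = 138
Easton → Spruce → Hollow → Alder → Hadley → Milton → Easton: 38+20+6+19+25+30 = 138
Easton → Spruce → Hollow → Hadley → Milton → Alder → Easton: 38+20+13+25+18+23 = 137
Easton → Spruce → Hollow → Hadley → Alder → Milton → Easton: 38+20+13+19+18+30 = 138
Easton → Spruce → Alder → Milton → Hollow → Hadley → Easton: 38+26+18+12+13+31 = 138
Easton → Spruce → Alder → Milton → Hadley → Hollow → Easton: 38+26+18+25+13+18 = 138
… (46 more)
The minimum is 119.
One optimal route: Easton → Spruce → Milton → Hollow → Hadley → Alder → Easton (or its reverse).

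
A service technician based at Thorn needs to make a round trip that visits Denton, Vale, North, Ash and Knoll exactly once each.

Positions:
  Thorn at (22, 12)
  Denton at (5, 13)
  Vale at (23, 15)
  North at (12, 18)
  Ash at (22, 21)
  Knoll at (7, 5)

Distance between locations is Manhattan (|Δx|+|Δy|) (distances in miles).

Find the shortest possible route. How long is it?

Thorn - Denton - Vale - North - Ash - Knoll - Thorn: 18+20+14+13+31+22 = 118
Thorn - Denton - Vale - North - Knoll - Ash - Thorn: 18+20+14+18+31+9 = 110
Thorn - Denton - Vale - Ash - North - Knoll - Thorn: 18+20+7+13+18+22 = 98
Thorn - Denton - Vale - Ash - Knoll - North - Thorn: 18+20+7+31+18+16 = 110
Thorn - Denton - Vale - Knoll - North - Ash - Thorn: 18+20+26+18+13+9 = 104
Thorn - Denton - Vale - Knoll - Ash - North - Thorn: 18+20+26+31+13+16 = 124
Thorn - Denton - North - Vale - Ash - Knoll - Thorn: 18+12+14+7+31+22 = 104
Thorn - Denton - North - Vale - Knoll - Ash - Thorn: 18+12+14+26+31+9 = 110
Thorn - Denton - North - Ash - Vale - Knoll - Thorn: 18+12+13+7+26+22 = 98
Thorn - Denton - North - Ash - Knoll - Vale - Thorn: 18+12+13+31+26+4 = 104
Thorn - Denton - North - Knoll - Vale - Ash - Thorn: 18+12+18+26+7+9 = 90
Thorn - Denton - North - Knoll - Ash - Vale - Thorn: 18+12+18+31+7+4 = 90
Thorn - Denton - Ash - Vale - North - Knoll - Thorn: 18+25+7+14+18+22 = 104
Thorn - Denton - Ash - Vale - Knoll - North - Thorn: 18+25+7+26+18+16 = 110
… (46 more)
Thorn - Vale - Ash - North - Denton - Knoll - Thorn: 4+7+13+12+10+22 = 68  ← best
The minimum is 68.
One optimal route: Thorn → Vale → Ash → North → Denton → Knoll → Thorn (or its reverse).

Minimum total distance: 68 miles.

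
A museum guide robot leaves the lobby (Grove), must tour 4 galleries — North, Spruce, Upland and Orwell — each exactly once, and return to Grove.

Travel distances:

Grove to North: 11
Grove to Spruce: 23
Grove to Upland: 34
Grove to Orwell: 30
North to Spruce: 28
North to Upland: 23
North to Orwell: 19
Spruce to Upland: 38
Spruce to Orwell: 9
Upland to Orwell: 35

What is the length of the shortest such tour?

Grove→North→Spruce→Upland→Orwell→Grove: 11+28+38+35+30 = 142
Grove→North→Spruce→Orwell→Upland→Grove: 11+28+9+35+34 = 117
Grove→North→Upland→Spruce→Orwell→Grove: 11+23+38+9+30 = 111
Grove→North→Upland→Orwell→Spruce→Grove: 11+23+35+9+23 = 101
Grove→North→Orwell→Spruce→Upland→Grove: 11+19+9+38+34 = 111
Grove→North→Orwell→Upland→Spruce→Grove: 11+19+35+38+23 = 126
Grove→Spruce→North→Upland→Orwell→Grove: 23+28+23+35+30 = 139
Grove→Spruce→North→Orwell→Upland→Grove: 23+28+19+35+34 = 139
Grove→Spruce→Upland→North→Orwell→Grove: 23+38+23+19+30 = 133
Grove→Spruce→Orwell→North→Upland→Grove: 23+9+19+23+34 = 108
Grove→Upland→North→Spruce→Orwell→Grove: 34+23+28+9+30 = 124
Grove→Upland→Spruce→North→Orwell→Grove: 34+38+28+19+30 = 149
The minimum is 101.
One optimal route: Grove → North → Upland → Orwell → Spruce → Grove (or its reverse).

Shortest round trip = 101.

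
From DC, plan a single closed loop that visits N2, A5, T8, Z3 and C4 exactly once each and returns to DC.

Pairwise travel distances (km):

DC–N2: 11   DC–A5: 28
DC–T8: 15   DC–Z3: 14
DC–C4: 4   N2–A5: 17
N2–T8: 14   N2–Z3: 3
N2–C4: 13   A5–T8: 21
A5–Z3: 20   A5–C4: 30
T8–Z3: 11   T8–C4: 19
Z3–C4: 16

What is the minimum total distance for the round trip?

Shortest round trip = 76 km.

There are 60 distinct closed tours to check (reversals are equivalent).
DC → N2 → A5 → T8 → Z3 → C4 → DC: 11+17+21+11+16+4 = 80
DC → N2 → A5 → T8 → C4 → Z3 → DC: 11+17+21+19+16+14 = 98
DC → N2 → A5 → Z3 → T8 → C4 → DC: 11+17+20+11+19+4 = 82
DC → N2 → A5 → Z3 → C4 → T8 → DC: 11+17+20+16+19+15 = 98
DC → N2 → A5 → C4 → T8 → Z3 → DC: 11+17+30+19+11+14 = 102
DC → N2 → A5 → C4 → Z3 → T8 → DC: 11+17+30+16+11+15 = 100
DC → N2 → T8 → A5 → Z3 → C4 → DC: 11+14+21+20+16+4 = 86
DC → N2 → T8 → A5 → C4 → Z3 → DC: 11+14+21+30+16+14 = 106
DC → N2 → T8 → Z3 → A5 → C4 → DC: 11+14+11+20+30+4 = 90
DC → N2 → T8 → Z3 → C4 → A5 → DC: 11+14+11+16+30+28 = 110
DC → N2 → T8 → C4 → A5 → Z3 → DC: 11+14+19+30+20+14 = 108
DC → N2 → T8 → C4 → Z3 → A5 → DC: 11+14+19+16+20+28 = 108
DC → N2 → Z3 → A5 → T8 → C4 → DC: 11+3+20+21+19+4 = 78
DC → N2 → Z3 → A5 → C4 → T8 → DC: 11+3+20+30+19+15 = 98
… (46 more)
DC → T8 → A5 → N2 → Z3 → C4 → DC: 15+21+17+3+16+4 = 76  ← best
The minimum is 76.
One optimal route: DC → T8 → A5 → N2 → Z3 → C4 → DC (or its reverse).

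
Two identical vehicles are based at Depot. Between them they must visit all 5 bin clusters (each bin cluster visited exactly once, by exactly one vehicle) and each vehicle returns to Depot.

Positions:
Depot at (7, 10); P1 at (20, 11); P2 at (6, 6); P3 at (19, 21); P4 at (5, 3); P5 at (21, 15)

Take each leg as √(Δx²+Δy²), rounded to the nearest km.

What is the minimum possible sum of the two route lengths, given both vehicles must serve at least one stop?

Minimum combined distance: 53 km.

There are 2^4 − 1 = 15 ways to divide the 5 stops into two non-empty groups. For each, the best each vehicle can do is its own shortest tour through its group:
  {P1} + {P2, P3, P4, P5}: 26 + 49 = 75
  {P2} + {P1, P3, P4, P5}: 8 + 50 = 58
  {P1, P2} + {P3, P4, P5}: 32 + 49 = 81
  {P3} + {P1, P2, P4, P5}: 32 + 43 = 75
  {P1, P3} + {P2, P4, P5}: 39 + 42 = 81
  {P2, P3} + {P1, P4, P5}: 40 + 43 = 83
  … (15 splits in total)
  {P2, P4} + {P1, P3, P5}: 14 + 39 = 53  ← best
Best: vehicle 1 Depot → P2 → P4 → Depot = 14; vehicle 2 Depot → P1 → P5 → P3 → Depot = 39; combined 53.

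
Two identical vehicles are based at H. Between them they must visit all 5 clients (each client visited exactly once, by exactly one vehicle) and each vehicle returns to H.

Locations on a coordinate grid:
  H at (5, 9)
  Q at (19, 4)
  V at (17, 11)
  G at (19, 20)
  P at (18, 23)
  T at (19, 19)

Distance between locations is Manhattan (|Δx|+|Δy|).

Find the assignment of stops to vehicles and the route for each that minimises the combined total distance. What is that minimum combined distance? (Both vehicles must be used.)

Check every non-empty split of the stops between the two vehicles; for each half take its own optimal tour:
  {Q} + {V, G, P, T}: 38 + 56 = 94
  {V} + {Q, G, P, T}: 28 + 66 = 94
  {Q, V} + {G, P, T}: 42 + 56 = 98
  {G} + {Q, V, P, T}: 50 + 66 = 116
  {Q, G} + {V, P, T}: 60 + 56 = 116
  {V, G} + {Q, P, T}: 50 + 66 = 116
  … (15 splits in total)
Best: vehicle 1 H → Q → H = 38; vehicle 2 H → V → P → G → T → H = 56; combined 94.

94 — the smallest possible combined total.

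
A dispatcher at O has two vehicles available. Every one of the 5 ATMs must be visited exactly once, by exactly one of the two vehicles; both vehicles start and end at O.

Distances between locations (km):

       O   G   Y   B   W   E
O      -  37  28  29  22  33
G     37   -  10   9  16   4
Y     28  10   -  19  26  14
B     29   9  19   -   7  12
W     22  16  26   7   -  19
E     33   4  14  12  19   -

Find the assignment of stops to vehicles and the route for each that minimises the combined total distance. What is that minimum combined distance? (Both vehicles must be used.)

Try each way of splitting the stops between the two vehicles (each non-empty) and, for each split, find the best tour for each vehicle:
  {G} + {Y, B, W, E}: 74 + 83 = 157
  {Y} + {G, B, W, E}: 56 + 75 = 131
  {G, Y} + {B, W, E}: 75 + 74 = 149
  {B} + {G, Y, W, E}: 58 + 83 = 141
  {G, B} + {Y, W, E}: 75 + 83 = 158
  {Y, B} + {G, W, E}: 76 + 75 = 151
  … (15 splits in total)
  {W} + {G, Y, B, E}: 44 + 83 = 127  ← best
Best: vehicle 1 O → W → O = 44; vehicle 2 O → Y → G → E → B → O = 83; combined 127.

127 km — the smallest possible combined total.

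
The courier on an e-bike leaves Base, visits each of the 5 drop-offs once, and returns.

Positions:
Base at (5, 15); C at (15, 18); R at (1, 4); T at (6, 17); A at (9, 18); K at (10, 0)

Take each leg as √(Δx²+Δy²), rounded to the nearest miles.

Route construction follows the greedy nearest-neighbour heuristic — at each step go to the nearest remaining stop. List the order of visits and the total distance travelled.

Total distance 52 miles via the nearest-neighbour route Base → T → A → C → K → R → Base.

From Base: distances to unvisited — T=2, A=5, C=10, R=12, K=16. Nearest is T (2).
From T: distances to unvisited — A=3, C=9, R=14, K=17. Nearest is A (3).
From A: distances to unvisited — C=6, R=16, K=18. Nearest is C (6).
From C: distances to unvisited — K=19, R=20. Nearest is K (19).
From K: distances to unvisited — R=10. Nearest is R (10).
Return R→Base: 12.
Total = 2 + 3 + 6 + 19 + 10 + 12 = 52.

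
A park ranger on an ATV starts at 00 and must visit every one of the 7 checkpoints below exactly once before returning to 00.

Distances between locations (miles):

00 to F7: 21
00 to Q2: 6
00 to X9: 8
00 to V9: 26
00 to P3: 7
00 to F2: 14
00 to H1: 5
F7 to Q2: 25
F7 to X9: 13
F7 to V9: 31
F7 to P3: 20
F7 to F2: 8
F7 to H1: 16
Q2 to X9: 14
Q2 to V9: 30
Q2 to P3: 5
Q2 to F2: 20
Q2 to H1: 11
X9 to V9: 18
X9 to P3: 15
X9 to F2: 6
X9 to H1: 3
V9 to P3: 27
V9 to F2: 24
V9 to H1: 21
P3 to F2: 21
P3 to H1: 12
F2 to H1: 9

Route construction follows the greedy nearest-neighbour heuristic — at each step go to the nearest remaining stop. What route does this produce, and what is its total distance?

00 → [H1:5 / Q2:6 / P3:7 / X9:8 / F2:14 / F7:21 / V9:26] → H1 (5)
H1 → [X9:3 / F2:9 / Q2:11 / P3:12 / F7:16 / V9:21] → X9 (3)
X9 → [F2:6 / F7:13 / Q2:14 / P3:15 / V9:18] → F2 (6)
F2 → [F7:8 / Q2:20 / P3:21 / V9:24] → F7 (8)
F7 → [P3:20 / Q2:25 / V9:31] → P3 (20)
P3 → [Q2:5 / V9:27] → Q2 (5)
Q2 → [V9:30] → V9 (30)
Return V9→00: 26.
Total = 5 + 3 + 6 + 8 + 20 + 5 + 30 + 26 = 103.

103 miles along 00 → H1 → X9 → F2 → F7 → P3 → Q2 → V9 → 00.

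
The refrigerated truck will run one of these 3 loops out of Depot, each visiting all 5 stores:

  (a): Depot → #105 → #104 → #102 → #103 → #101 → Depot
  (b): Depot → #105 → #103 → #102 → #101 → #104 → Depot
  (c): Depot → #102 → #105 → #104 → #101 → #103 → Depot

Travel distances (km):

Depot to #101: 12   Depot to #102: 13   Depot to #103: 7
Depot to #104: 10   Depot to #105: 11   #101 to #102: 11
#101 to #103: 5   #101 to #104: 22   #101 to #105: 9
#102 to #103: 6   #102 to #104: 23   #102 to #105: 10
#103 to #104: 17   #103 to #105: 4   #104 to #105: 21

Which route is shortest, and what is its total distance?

(a): 11 + 21 + 23 + 6 + 5 + 12 = 78
(b): 11 + 4 + 6 + 11 + 22 + 10 = 64
(c): 13 + 10 + 21 + 22 + 5 + 7 = 78

64 km — (b) is the shortest.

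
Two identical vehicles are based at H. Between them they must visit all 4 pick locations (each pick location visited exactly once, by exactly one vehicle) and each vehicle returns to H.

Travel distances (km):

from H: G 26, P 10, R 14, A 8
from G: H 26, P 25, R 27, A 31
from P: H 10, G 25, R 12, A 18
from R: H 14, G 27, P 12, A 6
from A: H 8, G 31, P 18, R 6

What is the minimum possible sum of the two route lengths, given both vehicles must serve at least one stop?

87 km — the smallest possible combined total.

Check every non-empty split of the stops between the two vehicles; for each half take its own optimal tour:
  {G} + {P, R, A}: 52 + 36 = 88
  {P} + {G, R, A}: 20 + 67 = 87
  {G, P} + {R, A}: 61 + 28 = 89
  {R} + {G, P, A}: 28 + 74 = 102
  {G, R} + {P, A}: 67 + 36 = 103
  {P, R} + {G, A}: 36 + 65 = 101
  … (7 splits in total)
Best: vehicle 1 H → P → H = 20; vehicle 2 H → G → R → A → H = 67; combined 87.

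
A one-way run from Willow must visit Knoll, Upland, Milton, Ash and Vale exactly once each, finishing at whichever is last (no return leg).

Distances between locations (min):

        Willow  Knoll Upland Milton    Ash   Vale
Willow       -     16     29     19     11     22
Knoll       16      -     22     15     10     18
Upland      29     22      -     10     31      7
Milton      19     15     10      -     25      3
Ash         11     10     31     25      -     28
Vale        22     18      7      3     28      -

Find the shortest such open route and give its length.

There are 5! = 120 possible orderings.
Willow → Knoll → Upland → Milton → Ash → Vale: 16+22+10+25+28 = 101
Willow → Knoll → Upland → Milton → Vale → Ash: 16+22+10+3+28 = 79
Willow → Knoll → Upland → Ash → Milton → Vale: 16+22+31+25+3 = 97
Willow → Knoll → Upland → Ash → Vale → Milton: 16+22+31+28+3 = 100
Willow → Knoll → Upland → Vale → Milton → Ash: 16+22+7+3+25 = 73
Willow → Knoll → Upland → Vale → Ash → Milton: 16+22+7+28+25 = 98
Willow → Knoll → Milton → Upland → Ash → Vale: 16+15+10+31+28 = 100
Willow → Knoll → Milton → Upland → Vale → Ash: 16+15+10+7+28 = 76
Willow → Knoll → Milton → Ash → Upland → Vale: 16+15+25+31+7 = 94
Willow → Knoll → Milton → Ash → Vale → Upland: 16+15+25+28+7 = 91
Willow → Knoll → Milton → Vale → Upland → Ash: 16+15+3+7+31 = 72
Willow → Knoll → Milton → Vale → Ash → Upland: 16+15+3+28+31 = 93
Willow → Knoll → Ash → Upland → Milton → Vale: 16+10+31+10+3 = 70
Willow → Knoll → Ash → Upland → Vale → Milton: 16+10+31+7+3 = 67
… (106 more)
Willow → Ash → Knoll → Milton → Vale → Upland: 11+10+15+3+7 = 46  ← best
The minimum is 46.
One shortest path: Willow → Ash → Knoll → Milton → Vale → Upland.

46 min — the minimum one-way total.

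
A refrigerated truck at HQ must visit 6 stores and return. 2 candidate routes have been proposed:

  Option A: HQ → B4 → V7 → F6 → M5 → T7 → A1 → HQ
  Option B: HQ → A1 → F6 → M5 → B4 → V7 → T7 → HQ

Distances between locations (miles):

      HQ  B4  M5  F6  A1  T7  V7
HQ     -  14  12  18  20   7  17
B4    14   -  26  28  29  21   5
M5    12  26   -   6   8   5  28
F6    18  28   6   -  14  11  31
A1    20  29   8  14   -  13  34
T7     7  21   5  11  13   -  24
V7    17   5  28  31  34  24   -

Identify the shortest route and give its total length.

Shortest is Option A, total 94 miles.

Option A: 14 + 5 + 31 + 6 + 5 + 13 + 20 = 94
Option B: 20 + 14 + 6 + 26 + 5 + 24 + 7 = 102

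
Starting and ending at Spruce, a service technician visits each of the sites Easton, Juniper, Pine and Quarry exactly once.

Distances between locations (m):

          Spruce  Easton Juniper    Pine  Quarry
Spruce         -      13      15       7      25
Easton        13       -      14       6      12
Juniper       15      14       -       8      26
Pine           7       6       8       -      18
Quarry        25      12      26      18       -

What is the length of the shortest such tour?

There are 12 distinct closed tours to check (reversals are equivalent).
Spruce - Easton - Juniper - Pine - Quarry - Spruce: 13+14+8+18+25 = 78
Spruce - Easton - Juniper - Quarry - Pine - Spruce: 13+14+26+18+7 = 78
Spruce - Easton - Pine - Juniper - Quarry - Spruce: 13+6+8+26+25 = 78
Spruce - Easton - Pine - Quarry - Juniper - Spruce: 13+6+18+26+15 = 78
Spruce - Easton - Quarry - Juniper - Pine - Spruce: 13+12+26+8+7 = 66
Spruce - Easton - Quarry - Pine - Juniper - Spruce: 13+12+18+8+15 = 66
Spruce - Juniper - Easton - Pine - Quarry - Spruce: 15+14+6+18+25 = 78
Spruce - Juniper - Easton - Quarry - Pine - Spruce: 15+14+12+18+7 = 66
Spruce - Juniper - Pine - Easton - Quarry - Spruce: 15+8+6+12+25 = 66
Spruce - Juniper - Quarry - Easton - Pine - Spruce: 15+26+12+6+7 = 66
Spruce - Pine - Easton - Juniper - Quarry - Spruce: 7+6+14+26+25 = 78
Spruce - Pine - Juniper - Easton - Quarry - Spruce: 7+8+14+12+25 = 66
The minimum is 66.
One optimal route: Spruce → Easton → Quarry → Juniper → Pine → Spruce (or its reverse).

66 m — the shortest possible round trip.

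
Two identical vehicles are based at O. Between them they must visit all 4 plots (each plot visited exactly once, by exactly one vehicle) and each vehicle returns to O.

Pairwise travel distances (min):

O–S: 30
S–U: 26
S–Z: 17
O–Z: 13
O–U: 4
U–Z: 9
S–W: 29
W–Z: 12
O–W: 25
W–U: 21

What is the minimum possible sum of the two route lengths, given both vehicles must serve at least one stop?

Check every non-empty split of the stops between the two vehicles; for each half take its own optimal tour:
  {S} + {W, U, Z}: 60 + 50 = 110
  {W} + {S, U, Z}: 50 + 60 = 110
  {S, W} + {U, Z}: 84 + 26 = 110
  {U} + {S, W, Z}: 8 + 84 = 92
  {S, U} + {W, Z}: 60 + 50 = 110
  {W, U} + {S, Z}: 50 + 60 = 110
  … (7 splits in total)
Best: vehicle 1 O → U → O = 8; vehicle 2 O → S → W → Z → O = 84; combined 92.

Minimum combined distance: 92 min.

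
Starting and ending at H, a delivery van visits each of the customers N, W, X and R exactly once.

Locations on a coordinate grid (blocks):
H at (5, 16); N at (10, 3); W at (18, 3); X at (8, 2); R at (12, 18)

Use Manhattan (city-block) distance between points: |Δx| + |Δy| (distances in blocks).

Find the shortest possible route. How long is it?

Minimum total distance: 58 blocks.

H → N → W → X → R → H: 18+8+11+20+9 = 66
H → N → W → R → X → H: 18+8+21+20+17 = 84
H → N → X → W → R → H: 18+3+11+21+9 = 62
H → N → X → R → W → H: 18+3+20+21+26 = 88
H → N → R → W → X → H: 18+17+21+11+17 = 84
H → N → R → X → W → H: 18+17+20+11+26 = 92
H → W → N → X → R → H: 26+8+3+20+9 = 66
H → W → N → R → X → H: 26+8+17+20+17 = 88
H → W → X → N → R → H: 26+11+3+17+9 = 66
H → W → R → N → X → H: 26+21+17+3+17 = 84
H → X → N → W → R → H: 17+3+8+21+9 = 58
H → X → W → N → R → H: 17+11+8+17+9 = 62
The minimum is 58.
One optimal route: H → X → N → W → R → H (or its reverse).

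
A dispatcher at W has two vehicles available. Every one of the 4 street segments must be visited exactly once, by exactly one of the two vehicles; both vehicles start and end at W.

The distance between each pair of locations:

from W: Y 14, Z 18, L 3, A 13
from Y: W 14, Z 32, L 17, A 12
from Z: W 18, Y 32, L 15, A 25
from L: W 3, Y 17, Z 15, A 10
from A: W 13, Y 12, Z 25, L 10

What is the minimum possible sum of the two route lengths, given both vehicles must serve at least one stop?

75 — the smallest possible combined total.

There are 2^3 − 1 = 7 ways to divide the 4 stops into two non-empty groups. For each, the best each vehicle can do is its own shortest tour through its group:
  {Y} + {Z, L, A}: 28 + 56 = 84
  {Z} + {Y, L, A}: 36 + 39 = 75
  {Y, Z} + {L, A}: 64 + 26 = 90
  {L} + {Y, Z, A}: 6 + 69 = 75
  {Y, L} + {Z, A}: 34 + 56 = 90
  {Z, L} + {Y, A}: 36 + 39 = 75
  … (7 splits in total)
Best: vehicle 1 W → Z → W = 36; vehicle 2 W → Y → A → L → W = 39; combined 75.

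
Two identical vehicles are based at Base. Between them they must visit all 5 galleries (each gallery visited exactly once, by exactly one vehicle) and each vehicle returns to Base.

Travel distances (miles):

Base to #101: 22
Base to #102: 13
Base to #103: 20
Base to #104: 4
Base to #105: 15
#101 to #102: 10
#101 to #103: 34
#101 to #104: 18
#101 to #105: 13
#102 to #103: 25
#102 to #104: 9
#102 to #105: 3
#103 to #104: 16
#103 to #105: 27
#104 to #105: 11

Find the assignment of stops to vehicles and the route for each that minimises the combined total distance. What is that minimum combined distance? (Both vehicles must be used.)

There are 2^4 − 1 = 15 ways to divide the 5 stops into two non-empty groups. For each, the best each vehicle can do is its own shortest tour through its group:
  {#101} + {#102, #103, #104, #105}: 44 + 63 = 107
  {#102} + {#101, #103, #104, #105}: 26 + 82 = 108
  {#101, #102} + {#103, #104, #105}: 45 + 62 = 107
  {#103} + {#101, #102, #104, #105}: 40 + 50 = 90
  {#101, #103} + {#102, #104, #105}: 76 + 31 = 107
  {#102, #103} + {#101, #104, #105}: 58 + 50 = 108
  … (15 splits in total)
Best: vehicle 1 Base → #103 → Base = 40; vehicle 2 Base → #101 → #102 → #105 → #104 → Base = 50; combined 90.

90 miles — the smallest possible combined total.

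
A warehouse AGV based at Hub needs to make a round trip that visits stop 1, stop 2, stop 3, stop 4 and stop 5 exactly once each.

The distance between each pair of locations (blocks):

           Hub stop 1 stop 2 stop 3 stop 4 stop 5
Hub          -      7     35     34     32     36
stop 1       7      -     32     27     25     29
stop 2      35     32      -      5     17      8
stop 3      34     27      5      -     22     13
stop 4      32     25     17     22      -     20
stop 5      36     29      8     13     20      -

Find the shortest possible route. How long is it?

99 blocks — the shortest possible round trip.

Hub → stop 1 → stop 2 → stop 3 → stop 4 → stop 5 → Hub: 7+32+5+22+20+36 = 122
Hub → stop 1 → stop 2 → stop 3 → stop 5 → stop 4 → Hub: 7+32+5+13+20+32 = 109
Hub → stop 1 → stop 2 → stop 4 → stop 3 → stop 5 → Hub: 7+32+17+22+13+36 = 127
Hub → stop 1 → stop 2 → stop 4 → stop 5 → stop 3 → Hub: 7+32+17+20+13+34 = 123
Hub → stop 1 → stop 2 → stop 5 → stop 3 → stop 4 → Hub: 7+32+8+13+22+32 = 114
Hub → stop 1 → stop 2 → stop 5 → stop 4 → stop 3 → Hub: 7+32+8+20+22+34 = 123
Hub → stop 1 → stop 3 → stop 2 → stop 4 → stop 5 → Hub: 7+27+5+17+20+36 = 112
Hub → stop 1 → stop 3 → stop 2 → stop 5 → stop 4 → Hub: 7+27+5+8+20+32 = 99
Hub → stop 1 → stop 3 → stop 4 → stop 2 → stop 5 → Hub: 7+27+22+17+8+36 = 117
Hub → stop 1 → stop 3 → stop 4 → stop 5 → stop 2 → Hub: 7+27+22+20+8+35 = 119
Hub → stop 1 → stop 3 → stop 5 → stop 2 → stop 4 → Hub: 7+27+13+8+17+32 = 104
Hub → stop 1 → stop 3 → stop 5 → stop 4 → stop 2 → Hub: 7+27+13+20+17+35 = 119
Hub → stop 1 → stop 4 → stop 2 → stop 3 → stop 5 → Hub: 7+25+17+5+13+36 = 103
Hub → stop 1 → stop 4 → stop 2 → stop 5 → stop 3 → Hub: 7+25+17+8+13+34 = 104
… (46 more)
The minimum is 99.
One optimal route: Hub → stop 1 → stop 3 → stop 2 → stop 5 → stop 4 → Hub (or its reverse).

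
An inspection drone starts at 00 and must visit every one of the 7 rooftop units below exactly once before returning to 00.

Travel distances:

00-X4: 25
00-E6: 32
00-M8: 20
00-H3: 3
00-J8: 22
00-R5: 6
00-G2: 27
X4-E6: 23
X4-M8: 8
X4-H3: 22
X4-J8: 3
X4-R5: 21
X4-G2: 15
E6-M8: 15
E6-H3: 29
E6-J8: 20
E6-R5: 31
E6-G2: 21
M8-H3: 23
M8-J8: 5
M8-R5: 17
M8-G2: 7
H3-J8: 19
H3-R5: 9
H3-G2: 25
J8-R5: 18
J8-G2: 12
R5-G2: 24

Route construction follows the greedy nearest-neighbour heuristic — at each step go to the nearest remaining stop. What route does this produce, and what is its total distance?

At 00 the remaining stops are H3 3, R5 6, M8 20, J8 22, X4 25, G2 27, E6 32; go to H3.
At H3 the remaining stops are R5 9, J8 19, X4 22, M8 23, G2 25, E6 29; go to R5.
At R5 the remaining stops are M8 17, J8 18, X4 21, G2 24, E6 31; go to M8.
At M8 the remaining stops are J8 5, G2 7, X4 8, E6 15; go to J8.
At J8 the remaining stops are X4 3, G2 12, E6 20; go to X4.
At X4 the remaining stops are G2 15, E6 23; go to G2.
At G2 the remaining stops are E6 21; go to E6.
Return E6→00: 32.
Total = 3 + 9 + 17 + 5 + 3 + 15 + 21 + 32 = 105.

105 along 00 → H3 → R5 → M8 → J8 → X4 → G2 → E6 → 00.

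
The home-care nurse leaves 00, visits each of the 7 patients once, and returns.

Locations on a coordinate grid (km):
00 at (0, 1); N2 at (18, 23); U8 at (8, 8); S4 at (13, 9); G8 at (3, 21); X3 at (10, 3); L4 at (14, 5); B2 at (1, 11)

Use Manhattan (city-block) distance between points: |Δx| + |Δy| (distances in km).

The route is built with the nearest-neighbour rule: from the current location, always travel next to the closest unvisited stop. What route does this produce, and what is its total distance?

From 00: distances to unvisited — B2=11, X3=12, U8=15, L4=18, S4=21, G8=23, N2=40. Nearest is B2 (11).
From B2: distances to unvisited — U8=10, G8=12, S4=14, X3=17, L4=19, N2=29. Nearest is U8 (10).
From U8: distances to unvisited — S4=6, X3=7, L4=9, G8=18, N2=25. Nearest is S4 (6).
From S4: distances to unvisited — L4=5, X3=9, N2=19, G8=22. Nearest is L4 (5).
From L4: distances to unvisited — X3=6, N2=22, G8=27. Nearest is X3 (6).
From X3: distances to unvisited — G8=25, N2=28. Nearest is G8 (25).
From G8: distances to unvisited — N2=17. Nearest is N2 (17).
Return N2→00: 40.
Total = 11 + 10 + 6 + 5 + 6 + 25 + 17 + 40 = 120.

Nearest-neighbour total = 120 km; route 00 → B2 → U8 → S4 → L4 → X3 → G8 → N2 → 00.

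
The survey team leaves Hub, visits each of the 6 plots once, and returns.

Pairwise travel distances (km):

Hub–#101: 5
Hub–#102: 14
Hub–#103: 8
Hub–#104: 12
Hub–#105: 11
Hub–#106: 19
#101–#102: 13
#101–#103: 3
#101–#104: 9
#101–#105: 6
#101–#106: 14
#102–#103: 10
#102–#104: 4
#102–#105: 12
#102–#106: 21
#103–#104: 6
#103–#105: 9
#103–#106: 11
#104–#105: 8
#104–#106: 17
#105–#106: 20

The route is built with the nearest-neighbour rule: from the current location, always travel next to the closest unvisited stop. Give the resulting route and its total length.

Hub → [#101:5 / #103:8 / #105:11 / #104:12 / #102:14 / #106:19] → #101 (5)
#101 → [#103:3 / #105:6 / #104:9 / #102:13 / #106:14] → #103 (3)
#103 → [#104:6 / #105:9 / #102:10 / #106:11] → #104 (6)
#104 → [#102:4 / #105:8 / #106:17] → #102 (4)
#102 → [#105:12 / #106:21] → #105 (12)
#105 → [#106:20] → #106 (20)
Return #106→Hub: 19.
Total = 5 + 3 + 6 + 4 + 12 + 20 + 19 = 69.

Total distance 69 km via the nearest-neighbour route Hub → #101 → #103 → #104 → #102 → #105 → #106 → Hub.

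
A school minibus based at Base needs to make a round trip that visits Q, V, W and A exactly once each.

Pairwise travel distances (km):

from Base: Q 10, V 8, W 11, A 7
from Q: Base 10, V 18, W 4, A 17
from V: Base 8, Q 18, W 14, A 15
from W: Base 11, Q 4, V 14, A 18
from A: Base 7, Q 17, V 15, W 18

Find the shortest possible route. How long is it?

With 4 stops there are 4!/2 = 12 distinct round trips (a route and its reverse cost the same).
Base→Q→V→W→A→Base: 10+18+14+18+7 = 67
Base→Q→V→A→W→Base: 10+18+15+18+11 = 72
Base→Q→W→V→A→Base: 10+4+14+15+7 = 50
Base→Q→W→A→V→Base: 10+4+18+15+8 = 55
Base→Q→A→V→W→Base: 10+17+15+14+11 = 67
Base→Q→A→W→V→Base: 10+17+18+14+8 = 67
Base→V→Q→W→A→Base: 8+18+4+18+7 = 55
Base→V→Q→A→W→Base: 8+18+17+18+11 = 72
Base→V→W→Q→A→Base: 8+14+4+17+7 = 50
Base→V→A→Q→W→Base: 8+15+17+4+11 = 55
Base→W→Q→V→A→Base: 11+4+18+15+7 = 55
Base→W→V→Q→A→Base: 11+14+18+17+7 = 67
The minimum is 50.
One optimal route: Base → Q → W → V → A → Base (or its reverse).

Minimum total distance: 50 km.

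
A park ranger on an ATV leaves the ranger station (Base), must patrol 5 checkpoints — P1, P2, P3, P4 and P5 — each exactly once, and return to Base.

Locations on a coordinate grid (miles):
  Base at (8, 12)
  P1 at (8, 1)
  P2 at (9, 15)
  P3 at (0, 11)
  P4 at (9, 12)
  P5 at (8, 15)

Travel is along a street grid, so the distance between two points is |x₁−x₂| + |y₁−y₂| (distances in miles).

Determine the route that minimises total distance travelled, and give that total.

Shortest round trip = 46 miles.

Base - P1 - P2 - P3 - P4 - P5 - Base: 11+15+13+10+4+3 = 56
Base - P1 - P2 - P3 - P5 - P4 - Base: 11+15+13+12+4+1 = 56
Base - P1 - P2 - P4 - P3 - P5 - Base: 11+15+3+10+12+3 = 54
Base - P1 - P2 - P4 - P5 - P3 - Base: 11+15+3+4+12+9 = 54
Base - P1 - P2 - P5 - P3 - P4 - Base: 11+15+1+12+10+1 = 50
Base - P1 - P2 - P5 - P4 - P3 - Base: 11+15+1+4+10+9 = 50
Base - P1 - P3 - P2 - P4 - P5 - Base: 11+18+13+3+4+3 = 52
Base - P1 - P3 - P2 - P5 - P4 - Base: 11+18+13+1+4+1 = 48
Base - P1 - P3 - P4 - P2 - P5 - Base: 11+18+10+3+1+3 = 46
Base - P1 - P3 - P4 - P5 - P2 - Base: 11+18+10+4+1+4 = 48
Base - P1 - P3 - P5 - P2 - P4 - Base: 11+18+12+1+3+1 = 46
Base - P1 - P3 - P5 - P4 - P2 - Base: 11+18+12+4+3+4 = 52
Base - P1 - P4 - P2 - P3 - P5 - Base: 11+12+3+13+12+3 = 54
Base - P1 - P4 - P2 - P5 - P3 - Base: 11+12+3+1+12+9 = 48
… (46 more)
The minimum is 46.
One optimal route: Base → P1 → P3 → P4 → P2 → P5 → Base (or its reverse).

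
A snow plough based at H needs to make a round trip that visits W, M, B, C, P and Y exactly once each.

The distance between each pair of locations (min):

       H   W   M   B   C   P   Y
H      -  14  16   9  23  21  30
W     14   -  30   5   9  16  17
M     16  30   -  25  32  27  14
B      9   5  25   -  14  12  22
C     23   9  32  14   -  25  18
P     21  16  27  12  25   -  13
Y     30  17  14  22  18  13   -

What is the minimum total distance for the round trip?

91 min — the shortest possible round trip.

H - W - M - B - C - P - Y - H: 14+30+25+14+25+13+30 = 151
H - W - M - B - C - Y - P - H: 14+30+25+14+18+13+21 = 135
H - W - M - B - P - C - Y - H: 14+30+25+12+25+18+30 = 154
H - W - M - B - P - Y - C - H: 14+30+25+12+13+18+23 = 135
H - W - M - B - Y - C - P - H: 14+30+25+22+18+25+21 = 155
H - W - M - B - Y - P - C - H: 14+30+25+22+13+25+23 = 152
H - W - M - C - B - P - Y - H: 14+30+32+14+12+13+30 = 145
H - W - M - C - B - Y - P - H: 14+30+32+14+22+13+21 = 146
… (352 more)
H - M - Y - P - W - C - B - H: 16+14+13+16+9+14+9 = 91  ← best
The minimum is 91.
One optimal route: H → M → Y → P → W → C → B → H (or its reverse).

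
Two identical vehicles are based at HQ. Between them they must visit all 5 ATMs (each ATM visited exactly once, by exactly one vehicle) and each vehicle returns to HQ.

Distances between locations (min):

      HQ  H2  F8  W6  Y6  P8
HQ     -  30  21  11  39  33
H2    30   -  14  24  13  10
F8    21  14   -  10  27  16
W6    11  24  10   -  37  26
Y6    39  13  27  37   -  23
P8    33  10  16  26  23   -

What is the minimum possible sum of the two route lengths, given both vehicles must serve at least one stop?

Try each way of splitting the stops between the two vehicles (each non-empty) and, for each split, find the best tour for each vehicle:
  {H2} + {F8, W6, Y6, P8}: 60 + 99 = 159
  {F8} + {H2, W6, Y6, P8}: 42 + 99 = 141
  {H2, F8} + {W6, Y6, P8}: 65 + 99 = 164
  {W6} + {H2, F8, Y6, P8}: 22 + 99 = 121
  {H2, W6} + {F8, Y6, P8}: 65 + 99 = 164
  {F8, W6} + {H2, Y6, P8}: 42 + 95 = 137
  … (15 splits in total)
Best: vehicle 1 HQ → W6 → HQ = 22; vehicle 2 HQ → F8 → P8 → H2 → Y6 → HQ = 99; combined 121.

Minimum combined distance: 121 min.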